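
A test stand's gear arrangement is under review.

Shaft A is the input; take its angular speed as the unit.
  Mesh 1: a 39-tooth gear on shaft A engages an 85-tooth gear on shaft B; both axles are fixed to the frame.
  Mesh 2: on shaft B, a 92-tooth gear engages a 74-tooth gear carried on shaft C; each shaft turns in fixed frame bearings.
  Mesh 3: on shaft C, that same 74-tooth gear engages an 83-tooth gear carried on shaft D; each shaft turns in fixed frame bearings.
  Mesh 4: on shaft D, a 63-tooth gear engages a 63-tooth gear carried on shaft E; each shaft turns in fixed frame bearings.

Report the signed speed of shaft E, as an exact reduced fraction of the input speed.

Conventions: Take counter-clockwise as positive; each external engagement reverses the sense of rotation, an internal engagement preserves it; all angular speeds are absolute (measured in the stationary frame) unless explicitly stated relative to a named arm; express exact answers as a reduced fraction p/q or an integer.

3588/7055

4-mesh fixed-axis compound train (all bearings frame-fixed)
mesh 1 [39T→85T]: |ω|/ω_in = 1×39/85 = 39/85, sense flips to −
mesh 2 [92T→74T]: |ω|/ω_in = (39/85)×92/74 = 1794/3145, sense flips to +
mesh 3 [74T→83T]: |ω|/ω_in = (1794/3145)×74/83 = 3588/7055, sense flips to −
mesh 4 [63T→63T]: |ω|/ω_in = (3588/7055)×63/63 = 3588/7055, sense flips to +
signed output speed (× input speed) = 3588/7055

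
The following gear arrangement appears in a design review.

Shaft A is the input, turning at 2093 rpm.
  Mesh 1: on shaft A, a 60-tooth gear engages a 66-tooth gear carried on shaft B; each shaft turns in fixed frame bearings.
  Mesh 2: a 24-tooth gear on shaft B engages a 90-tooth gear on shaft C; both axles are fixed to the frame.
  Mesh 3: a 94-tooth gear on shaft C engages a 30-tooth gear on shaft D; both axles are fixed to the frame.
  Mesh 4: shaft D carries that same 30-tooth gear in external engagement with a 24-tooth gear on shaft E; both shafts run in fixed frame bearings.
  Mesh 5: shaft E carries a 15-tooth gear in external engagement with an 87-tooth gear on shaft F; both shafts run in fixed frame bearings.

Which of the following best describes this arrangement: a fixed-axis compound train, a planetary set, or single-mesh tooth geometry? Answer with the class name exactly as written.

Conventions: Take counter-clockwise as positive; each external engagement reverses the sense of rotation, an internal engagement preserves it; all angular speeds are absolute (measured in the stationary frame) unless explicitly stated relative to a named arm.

class = fixed-axis compound train [5 meshes; 5 ratios multiply, 5 sense flips]
classification: fixed-axis compound train

fixed-axis compound train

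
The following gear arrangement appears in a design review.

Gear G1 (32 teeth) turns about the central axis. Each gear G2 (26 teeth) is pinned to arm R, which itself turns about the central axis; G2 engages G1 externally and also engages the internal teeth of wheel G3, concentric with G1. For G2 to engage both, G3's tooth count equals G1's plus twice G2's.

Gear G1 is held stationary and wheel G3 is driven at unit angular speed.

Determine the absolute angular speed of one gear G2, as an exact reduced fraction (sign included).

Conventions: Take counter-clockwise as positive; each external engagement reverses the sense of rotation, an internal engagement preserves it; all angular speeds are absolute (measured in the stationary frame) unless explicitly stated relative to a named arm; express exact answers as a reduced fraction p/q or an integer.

planetary set (32T centre, 26T on arm, 84T internal) — Willis relation
ring teeth: 32 + 2·26 = 84
32(ω_sun−ω_arm) = −84(ω_ring−ω_arm),  ω_sun = 0, ω_ring = 1
32(0−ω_arm) = −84(1−ω_arm)  ⇒  116·ω_arm = 84  ⇒  ω_arm = 21/29
sun–planet mesh: 32·(0−21/29) = −26·(ω_p−ω_arm)  ⇒  ω_p−ω_arm = 336/377
ω_p = 21/29 + 336/377 = 21/13
exact speed ratio = 21/13

21/13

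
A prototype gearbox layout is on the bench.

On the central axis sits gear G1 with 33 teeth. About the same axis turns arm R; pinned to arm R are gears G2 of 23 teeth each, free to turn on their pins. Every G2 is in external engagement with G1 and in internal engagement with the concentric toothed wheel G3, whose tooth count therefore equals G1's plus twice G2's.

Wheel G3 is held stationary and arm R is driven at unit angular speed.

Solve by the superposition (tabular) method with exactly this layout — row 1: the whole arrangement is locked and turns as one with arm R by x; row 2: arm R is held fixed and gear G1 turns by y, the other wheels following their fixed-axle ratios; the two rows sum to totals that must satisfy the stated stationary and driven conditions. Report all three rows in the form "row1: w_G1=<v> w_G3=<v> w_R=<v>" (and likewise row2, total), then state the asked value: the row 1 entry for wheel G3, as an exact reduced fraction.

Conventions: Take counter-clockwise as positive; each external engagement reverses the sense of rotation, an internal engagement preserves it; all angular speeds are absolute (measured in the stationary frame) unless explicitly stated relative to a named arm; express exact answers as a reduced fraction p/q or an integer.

row1: w_G1=1 w_G3=1 w_R=1
row2: w_G1=79/33 w_G3=-1 w_R=0
total: w_G1=112/33 w_G3=0 w_R=1
asked value: 1

topology: planetary set — G1 33T / G2 23T / G3 79T, arm = carrier (Willis)
row 1 — lock + rotate with arm: ω_sun = ω_ring = ω_arm = x
row 2 (arm held, sun turns y): ω_ring = −(33/79)·y, ω_arm = 0
boundary: total ω_ring = x − (33/79)·y = 0 and total ω_arm = x = 1  ⇒  y = 79/33, x = 1
row 2 ring = −(33/79)·79/33 = -1
totals (row 1 + row 2): sun 1 + 79/33 = 112/33, ring 1 + (-1) = 0, arm 1 + 0 = 1
asked cell (row1, ring) = 1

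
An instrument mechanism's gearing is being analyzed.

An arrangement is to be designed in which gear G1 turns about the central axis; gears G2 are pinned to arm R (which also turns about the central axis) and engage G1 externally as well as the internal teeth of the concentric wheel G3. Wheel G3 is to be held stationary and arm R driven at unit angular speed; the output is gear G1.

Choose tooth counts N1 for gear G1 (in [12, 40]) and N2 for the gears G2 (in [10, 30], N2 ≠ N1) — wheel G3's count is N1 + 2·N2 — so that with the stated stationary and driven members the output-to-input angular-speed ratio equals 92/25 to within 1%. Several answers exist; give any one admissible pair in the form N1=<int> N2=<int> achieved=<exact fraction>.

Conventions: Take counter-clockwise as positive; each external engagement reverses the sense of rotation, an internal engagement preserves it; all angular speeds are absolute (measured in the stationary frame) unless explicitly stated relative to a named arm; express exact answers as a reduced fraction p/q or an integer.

class = planetary set [ratio 92/25 wanted; Willis about the carrier]
Willis with ω_ring = 0: ω_sun/ω_arm = (N1+N3)/N1; set equal to 92/25  ⇒  N3/N1 = 92/25 − 1 = 67/25
N3 = N1 + 2·N2  ⇒  N2/N1 = (N3/N1 − 1)/2 = (67/25 − 1)/2 = 21/25
smallest multiple with N1 ≥ 12 and N2 ≥ 10: k = 1  ⇒  N1 = 1·25 = 25, N2 = 1·21 = 21 (N1 ≤ 40, N2 ≤ 30, N2 ≠ N1 ✓), N3 = 25 + 2·21 = 67
check: (N1+N3)/N1 with N1 = 25, N3 = 67 gives 92/25; |achieved − target| = 0 ≤ 23/625 ✓

N1=25 N2=21 achieved=92/25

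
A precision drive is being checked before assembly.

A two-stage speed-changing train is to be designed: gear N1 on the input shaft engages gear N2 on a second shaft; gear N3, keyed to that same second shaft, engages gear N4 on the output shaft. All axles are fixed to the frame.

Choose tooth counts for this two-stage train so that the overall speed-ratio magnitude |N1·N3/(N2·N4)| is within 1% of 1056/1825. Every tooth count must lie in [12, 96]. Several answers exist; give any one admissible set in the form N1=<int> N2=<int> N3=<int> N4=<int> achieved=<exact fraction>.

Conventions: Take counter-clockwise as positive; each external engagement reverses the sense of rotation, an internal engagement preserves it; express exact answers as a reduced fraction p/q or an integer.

N1=12 N2=25 N3=88 N4=73 achieved=1056/1825

class = fixed-axis compound train [2-stage, 1056/1825 wanted]
target = 1056/1825 in lowest terms: an exact hit needs N1·N3 = k·1056 and N2·N4 = k·1825 for one integer k, every count in [12, 96]; additionally prefer no 1:1 stage (N1 ≠ N2, N3 ≠ N4)
k = 1: N1·N3 = 1056 = 12·88, N2·N4 = 1825 = 25·73
achieved = 12·88/(25·73) = 1056/1825; |achieved − target| = 0 ≤ 264/45625 ✓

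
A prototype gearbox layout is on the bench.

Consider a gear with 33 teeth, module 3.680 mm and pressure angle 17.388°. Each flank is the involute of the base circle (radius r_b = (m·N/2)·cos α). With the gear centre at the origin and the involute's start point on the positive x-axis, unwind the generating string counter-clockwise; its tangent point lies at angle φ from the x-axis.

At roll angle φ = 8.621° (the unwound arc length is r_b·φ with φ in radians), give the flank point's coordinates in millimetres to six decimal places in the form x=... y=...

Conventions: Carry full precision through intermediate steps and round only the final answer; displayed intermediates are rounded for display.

single-mesh involute tooth geometry (33T wheel at module 3.680)
pitch radius r_p = m·N/2 = 3.680·33/2 = 60.720000
base radius r_b = r_p·cos α = 60.720000·cos 17.388° = 57.945274
roll angle φ = 8.621° = 0.15046483 rad
x = r_b·(cos φ + φ·sin φ) = 58.597497
y = r_b·(sin φ − φ·cos φ) = 0.065648

x=58.597497 y=0.065648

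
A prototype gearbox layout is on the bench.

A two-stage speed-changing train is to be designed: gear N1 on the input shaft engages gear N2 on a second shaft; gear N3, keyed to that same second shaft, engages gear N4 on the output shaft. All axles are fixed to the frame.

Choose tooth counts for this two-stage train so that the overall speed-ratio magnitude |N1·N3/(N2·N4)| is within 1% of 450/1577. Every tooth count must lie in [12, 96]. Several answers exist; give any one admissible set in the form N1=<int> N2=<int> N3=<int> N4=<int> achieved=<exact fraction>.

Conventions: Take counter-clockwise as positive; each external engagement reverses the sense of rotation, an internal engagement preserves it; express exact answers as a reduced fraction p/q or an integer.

N1=15 N2=19 N3=30 N4=83 achieved=450/1577

design class (target 450/1577): fixed-axis compound train
target = 450/1577 in lowest terms: an exact hit needs N1·N3 = k·450 and N2·N4 = k·1577 for one integer k, every count in [12, 96]; additionally prefer no 1:1 stage (N1 ≠ N2, N3 ≠ N4)
k = 1: N1·N3 = 450 = 15·30, N2·N4 = 1577 = 19·83
achieved = 15·30/(19·83) = 450/1577; |achieved − target| = 0 ≤ 9/3154 ✓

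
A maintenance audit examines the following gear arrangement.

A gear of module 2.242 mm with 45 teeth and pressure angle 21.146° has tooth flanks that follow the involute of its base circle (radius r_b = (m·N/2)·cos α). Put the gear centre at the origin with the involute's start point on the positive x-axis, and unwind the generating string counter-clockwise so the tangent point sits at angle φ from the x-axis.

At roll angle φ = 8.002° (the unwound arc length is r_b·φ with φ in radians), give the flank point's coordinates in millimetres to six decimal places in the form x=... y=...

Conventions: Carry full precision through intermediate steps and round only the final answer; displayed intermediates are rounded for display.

recognized (one wheel, involute flank): single-mesh tooth geometry, m = 2.242, N = 45
pitch radius r_p = m·N/2 = 2.242·45/2 = 50.445000
base radius r_b = r_p·cos α = 50.445000·cos 21.146° = 47.048246
roll angle φ = 8.002° = 0.13966125 rad
x = r_b·(cos φ + φ·sin φ) = 47.504855
y = r_b·(sin φ − φ·cos φ) = 0.042639

x=47.504855 y=0.042639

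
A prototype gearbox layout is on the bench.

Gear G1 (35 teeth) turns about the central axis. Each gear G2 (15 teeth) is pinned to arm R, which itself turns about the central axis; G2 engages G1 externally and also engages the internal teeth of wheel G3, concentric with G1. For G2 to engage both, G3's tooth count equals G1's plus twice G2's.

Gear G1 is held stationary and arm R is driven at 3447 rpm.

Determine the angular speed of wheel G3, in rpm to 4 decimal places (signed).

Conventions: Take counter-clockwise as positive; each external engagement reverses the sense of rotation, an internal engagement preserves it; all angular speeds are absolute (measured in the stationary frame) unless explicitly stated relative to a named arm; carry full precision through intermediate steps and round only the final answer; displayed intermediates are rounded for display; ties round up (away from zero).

class = planetary set [G3 = 35+2·15 = 65; Willis about the carrier]
normalise by the input: solve with ω_arm = 1, then scale by 3447 rpm
ring teeth: 35 + 2·15 = 65
35(ω_sun−ω_arm) = −65(ω_ring−ω_arm),  ω_sun = 0, ω_arm = 1
ω_ring = 1 − (35/65)(0−1) = 20/13
scale: ω_ring = 20/13 × 3447 rpm = +5303.0769 rpm

+5303.0769 rpm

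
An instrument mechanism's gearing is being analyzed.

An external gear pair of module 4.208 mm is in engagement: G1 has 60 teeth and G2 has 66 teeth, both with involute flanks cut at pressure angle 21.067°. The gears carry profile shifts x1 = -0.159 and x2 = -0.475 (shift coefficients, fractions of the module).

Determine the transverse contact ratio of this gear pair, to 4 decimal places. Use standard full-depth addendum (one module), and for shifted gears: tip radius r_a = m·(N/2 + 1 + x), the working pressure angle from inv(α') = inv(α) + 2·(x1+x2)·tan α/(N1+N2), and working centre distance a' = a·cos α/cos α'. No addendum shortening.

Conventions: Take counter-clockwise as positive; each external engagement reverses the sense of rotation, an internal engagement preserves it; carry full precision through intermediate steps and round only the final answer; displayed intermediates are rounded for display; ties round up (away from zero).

single-mesh involute tooth geometry (60T engaging 66T at module 4.208)
base radii: r_b1 = 117.802210, r_b2 = 129.582431
tip radii: r_a1 = 129.778928, r_a2 = 141.073200
inv(α') = inv(21.067°) + 2·(-0.159-0.475)·tan α/(60+66) = 0.01364128  ⇒  α' = 19.43669°
a' = a·cos α / cos α' = 265.1040·cos 21.067°/cos 19.43669° = 262.335179
action lengths: √(r_a1²−r_b1²) = 54.453738, √(r_a2²−r_b2²) = 55.767745
base pitch p_b = π·m·cos α = 12.336219
CR = (54.453738 + 55.767745 − 262.335179·sin 19.43669°)/12.336219 = 1.858391
contact ratio ≈ 1.8584

1.8584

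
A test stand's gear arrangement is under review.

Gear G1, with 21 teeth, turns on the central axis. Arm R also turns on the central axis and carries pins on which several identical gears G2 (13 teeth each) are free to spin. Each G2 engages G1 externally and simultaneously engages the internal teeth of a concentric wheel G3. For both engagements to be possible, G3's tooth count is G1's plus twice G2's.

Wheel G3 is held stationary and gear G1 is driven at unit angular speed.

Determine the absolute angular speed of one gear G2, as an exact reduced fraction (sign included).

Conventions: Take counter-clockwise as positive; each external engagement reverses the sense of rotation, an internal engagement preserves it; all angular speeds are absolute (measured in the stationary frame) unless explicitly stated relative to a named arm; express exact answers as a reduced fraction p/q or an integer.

planetary set (21T centre, 13T on arm, 47T internal) — Willis relation
ring teeth: 21 + 2·13 = 47
21(ω_sun−ω_arm) = −47(ω_ring−ω_arm),  ω_ring = 0, ω_sun = 1
21(1−ω_arm) = −47(0−ω_arm)  ⇒  68·ω_arm = 21  ⇒  ω_arm = 21/68
sun–planet mesh: 21·(1−21/68) = −13·(ω_p−ω_arm)  ⇒  ω_p−ω_arm = -987/884
ω_p = 21/68 − 987/884 = -21/26
exact speed ratio = -21/26

-21/26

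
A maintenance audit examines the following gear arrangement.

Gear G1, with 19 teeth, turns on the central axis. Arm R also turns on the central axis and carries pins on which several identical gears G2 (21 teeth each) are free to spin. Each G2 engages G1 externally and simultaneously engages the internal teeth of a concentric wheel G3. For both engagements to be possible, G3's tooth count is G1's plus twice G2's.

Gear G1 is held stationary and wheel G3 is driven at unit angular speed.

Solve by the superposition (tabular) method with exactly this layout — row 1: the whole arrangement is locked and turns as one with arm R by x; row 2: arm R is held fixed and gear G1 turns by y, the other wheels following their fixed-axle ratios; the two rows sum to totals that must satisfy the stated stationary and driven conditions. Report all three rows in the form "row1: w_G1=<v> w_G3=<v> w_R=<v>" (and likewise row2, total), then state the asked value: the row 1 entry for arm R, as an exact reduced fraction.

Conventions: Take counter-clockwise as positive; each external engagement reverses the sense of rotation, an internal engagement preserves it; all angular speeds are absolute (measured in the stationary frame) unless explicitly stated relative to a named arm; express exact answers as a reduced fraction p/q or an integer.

topology: planetary set — G1 19T / G2 21T / G3 61T, arm = carrier (Willis)
row 1 — lock + rotate with arm: ω_sun = ω_ring = ω_arm = x
superposition row 2 [arm held]: sun y, ring −(19/61)·y, arm 0
boundary: total ω_sun = x + y = 0 and total ω_ring = x − (19/61)·y = 1  ⇒  y = -61/80, x = 61/80
row 2 ring = −(19/61)·(-61/80) = 19/80
totals (row 1 + row 2): sun 61/80 + (-61/80) = 0, ring 61/80 + 19/80 = 1, arm 61/80 + 0 = 61/80
asked cell (row1, arm) = 61/80

row1: w_G1=61/80 w_G3=61/80 w_R=61/80
row2: w_G1=-61/80 w_G3=19/80 w_R=0
total: w_G1=0 w_G3=1 w_R=61/80
asked value: 61/80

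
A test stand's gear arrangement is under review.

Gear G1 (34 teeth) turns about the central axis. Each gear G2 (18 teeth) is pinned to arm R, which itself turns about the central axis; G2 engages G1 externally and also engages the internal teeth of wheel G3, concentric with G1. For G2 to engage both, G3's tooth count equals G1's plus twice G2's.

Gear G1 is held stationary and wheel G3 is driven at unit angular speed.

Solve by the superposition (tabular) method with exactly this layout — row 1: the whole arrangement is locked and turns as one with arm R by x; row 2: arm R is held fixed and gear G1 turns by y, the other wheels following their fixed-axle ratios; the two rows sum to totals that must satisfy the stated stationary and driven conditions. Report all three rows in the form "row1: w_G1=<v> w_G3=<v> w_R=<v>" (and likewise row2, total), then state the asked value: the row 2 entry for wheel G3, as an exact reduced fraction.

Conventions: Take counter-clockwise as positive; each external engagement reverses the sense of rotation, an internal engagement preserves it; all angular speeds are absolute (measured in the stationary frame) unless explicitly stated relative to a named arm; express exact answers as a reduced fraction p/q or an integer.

topology: planetary set — G1 34T / G2 18T / G3 70T, arm = carrier (Willis)
row 1 (train locked, turned with arm): all members turn x
superposition row 2 [arm held]: sun y, ring −(34/70)·y, arm 0
boundary: total ω_sun = x + y = 0 and total ω_ring = x − (34/70)·y = 1  ⇒  y = -35/52, x = 35/52
row 2 ring = −(34/70)·(-35/52) = 17/52
totals (row 1 + row 2): sun 35/52 + (-35/52) = 0, ring 35/52 + 17/52 = 1, arm 35/52 + 0 = 35/52
asked cell (row2, ring) = 17/52

row1: w_G1=35/52 w_G3=35/52 w_R=35/52
row2: w_G1=-35/52 w_G3=17/52 w_R=0
total: w_G1=0 w_G3=1 w_R=35/52
asked value: 17/52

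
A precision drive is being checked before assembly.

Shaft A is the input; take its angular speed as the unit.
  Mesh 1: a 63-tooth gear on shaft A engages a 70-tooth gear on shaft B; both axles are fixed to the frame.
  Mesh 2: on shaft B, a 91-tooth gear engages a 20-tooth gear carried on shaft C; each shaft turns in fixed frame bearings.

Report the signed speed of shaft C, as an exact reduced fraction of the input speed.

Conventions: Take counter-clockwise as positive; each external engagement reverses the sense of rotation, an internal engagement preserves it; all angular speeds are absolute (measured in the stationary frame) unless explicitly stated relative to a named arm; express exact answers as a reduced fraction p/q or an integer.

2-mesh fixed-axis compound train (all bearings frame-fixed)
mesh 1 [63T→70T]: |ω|/ω_in = 1×63/70 = 9/10, sense flips to −
mesh 2 [91T→20T]: |ω|/ω_in = (9/10)×91/20 = 819/200, sense flips to +
signed output speed (× input speed) = 819/200

819/200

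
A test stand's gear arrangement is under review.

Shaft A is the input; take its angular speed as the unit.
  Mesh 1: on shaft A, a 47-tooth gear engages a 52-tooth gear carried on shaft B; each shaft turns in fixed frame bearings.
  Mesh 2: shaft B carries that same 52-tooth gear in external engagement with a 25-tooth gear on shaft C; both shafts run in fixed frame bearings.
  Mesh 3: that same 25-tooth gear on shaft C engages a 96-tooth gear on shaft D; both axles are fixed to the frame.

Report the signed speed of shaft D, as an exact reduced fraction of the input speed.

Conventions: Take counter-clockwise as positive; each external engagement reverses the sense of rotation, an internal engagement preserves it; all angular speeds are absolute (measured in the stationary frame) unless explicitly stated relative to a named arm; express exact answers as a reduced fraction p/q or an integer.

-47/96

3-mesh fixed-axis compound train (all bearings frame-fixed)
mesh 1 [47T→52T]: |ω|/ω_in = 1×47/52 = 47/52, sense flips to −
mesh 2 [52T→25T]: |ω|/ω_in = (47/52)×52/25 = 47/25, sense flips to +
mesh 3 [25T→96T]: |ω|/ω_in = (47/25)×25/96 = 47/96, sense flips to −
signed output speed (× input speed) = -47/96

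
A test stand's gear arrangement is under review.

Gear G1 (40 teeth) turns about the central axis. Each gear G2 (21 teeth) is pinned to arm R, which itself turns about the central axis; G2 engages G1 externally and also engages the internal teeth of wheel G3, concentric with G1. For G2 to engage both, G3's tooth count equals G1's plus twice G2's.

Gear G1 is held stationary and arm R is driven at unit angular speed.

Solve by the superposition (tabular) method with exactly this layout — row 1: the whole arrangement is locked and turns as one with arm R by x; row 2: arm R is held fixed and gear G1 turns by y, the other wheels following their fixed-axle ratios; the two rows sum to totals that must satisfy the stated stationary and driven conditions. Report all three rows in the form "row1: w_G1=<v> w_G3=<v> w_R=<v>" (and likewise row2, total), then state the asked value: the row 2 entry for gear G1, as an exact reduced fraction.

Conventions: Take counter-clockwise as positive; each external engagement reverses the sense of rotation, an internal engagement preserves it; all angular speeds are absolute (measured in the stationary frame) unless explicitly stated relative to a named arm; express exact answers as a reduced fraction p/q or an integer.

row1: w_G1=1 w_G3=1 w_R=1
row2: w_G1=-1 w_G3=20/41 w_R=0
total: w_G1=0 w_G3=61/41 w_R=1
asked value: -1

topology: planetary set — G1 40T / G2 21T / G3 82T, arm = carrier (Willis)
superposition row 1 [locked train]: every member turns x
row 2 — arm fixed, fixed-axis ratios: sun y, ring −(40/82)·y, arm 0
boundary: total ω_sun = x + y = 0 and total ω_arm = x = 1  ⇒  y = -1, x = 1
row 2 ring = −(40/82)·(-1) = 20/41
totals (row 1 + row 2): sun 1 + (-1) = 0, ring 1 + 20/41 = 61/41, arm 1 + 0 = 1
asked cell (row2, sun) = -1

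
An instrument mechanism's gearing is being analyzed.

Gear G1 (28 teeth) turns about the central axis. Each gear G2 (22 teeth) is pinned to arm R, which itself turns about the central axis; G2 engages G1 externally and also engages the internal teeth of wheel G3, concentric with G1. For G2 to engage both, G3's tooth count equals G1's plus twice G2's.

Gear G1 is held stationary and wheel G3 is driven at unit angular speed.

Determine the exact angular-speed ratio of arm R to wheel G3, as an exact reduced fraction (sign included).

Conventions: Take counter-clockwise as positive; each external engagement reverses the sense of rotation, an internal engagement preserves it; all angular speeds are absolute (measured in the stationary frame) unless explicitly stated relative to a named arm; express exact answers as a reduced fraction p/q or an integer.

class = planetary set [G3 = 28+2·22 = 72; Willis about the carrier]
ring teeth: 28 + 2·22 = 72
28(ω_sun−ω_arm) = −72(ω_ring−ω_arm),  ω_sun = 0, ω_ring = 1
28(0−ω_arm) = −72(1−ω_arm)  ⇒  100·ω_arm = 72  ⇒  ω_arm = 18/25
ω_out/ω_in = 18/25

18/25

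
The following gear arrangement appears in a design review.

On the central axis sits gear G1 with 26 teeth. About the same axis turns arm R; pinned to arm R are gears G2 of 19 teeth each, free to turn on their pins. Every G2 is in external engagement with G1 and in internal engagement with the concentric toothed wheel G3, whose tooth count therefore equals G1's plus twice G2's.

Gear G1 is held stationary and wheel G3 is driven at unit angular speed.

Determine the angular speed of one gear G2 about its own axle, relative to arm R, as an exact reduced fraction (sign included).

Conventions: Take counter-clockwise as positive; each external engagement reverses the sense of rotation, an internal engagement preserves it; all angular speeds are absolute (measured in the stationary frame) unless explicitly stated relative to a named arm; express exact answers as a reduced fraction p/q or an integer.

planetary set (26T centre, 19T on arm, 64T internal) — Willis relation
ring teeth: 26 + 2·19 = 64
26(ω_sun−ω_arm) = −64(ω_ring−ω_arm),  ω_sun = 0, ω_ring = 1
26(0−ω_arm) = −64(1−ω_arm)  ⇒  90·ω_arm = 64  ⇒  ω_arm = 32/45
sun–planet mesh: 26·(0−32/45) = −19·(ω_p−ω_arm)  ⇒  ω_p−ω_arm = 832/855
exact speed ratio = 832/855

832/855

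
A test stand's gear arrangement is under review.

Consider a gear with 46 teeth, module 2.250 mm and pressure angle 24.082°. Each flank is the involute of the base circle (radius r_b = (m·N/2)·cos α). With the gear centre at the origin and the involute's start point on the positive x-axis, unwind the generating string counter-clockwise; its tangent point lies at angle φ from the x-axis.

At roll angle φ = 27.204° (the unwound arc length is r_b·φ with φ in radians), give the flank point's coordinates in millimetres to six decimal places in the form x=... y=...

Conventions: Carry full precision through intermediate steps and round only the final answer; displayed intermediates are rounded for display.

x=52.274825 y=1.647973

single-mesh involute tooth geometry (46T wheel at module 2.250)
pitch radius r_p = m·N/2 = 2.250·46/2 = 51.750000
base radius r_b = r_p·cos α = 51.750000·cos 24.082° = 47.245805
roll angle φ = 27.204° = 0.47479937 rad
x = r_b·(cos φ + φ·sin φ) = 52.274825
y = r_b·(sin φ − φ·cos φ) = 1.647973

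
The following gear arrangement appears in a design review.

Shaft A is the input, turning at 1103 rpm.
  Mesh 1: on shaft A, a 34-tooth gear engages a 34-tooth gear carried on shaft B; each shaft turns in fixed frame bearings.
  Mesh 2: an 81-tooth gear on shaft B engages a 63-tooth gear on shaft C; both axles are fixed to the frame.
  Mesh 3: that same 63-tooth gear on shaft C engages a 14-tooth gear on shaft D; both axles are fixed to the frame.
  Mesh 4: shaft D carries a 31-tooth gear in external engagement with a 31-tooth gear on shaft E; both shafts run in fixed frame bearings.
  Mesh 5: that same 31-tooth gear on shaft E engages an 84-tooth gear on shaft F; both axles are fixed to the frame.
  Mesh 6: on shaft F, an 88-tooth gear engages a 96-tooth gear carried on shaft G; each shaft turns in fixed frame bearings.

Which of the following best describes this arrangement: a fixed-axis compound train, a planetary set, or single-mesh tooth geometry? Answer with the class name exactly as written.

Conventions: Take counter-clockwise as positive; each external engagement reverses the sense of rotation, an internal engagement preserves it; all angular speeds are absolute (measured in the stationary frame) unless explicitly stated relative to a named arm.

class = fixed-axis compound train [6 meshes; 6 ratios multiply, 6 sense flips]
classification: fixed-axis compound train

fixed-axis compound train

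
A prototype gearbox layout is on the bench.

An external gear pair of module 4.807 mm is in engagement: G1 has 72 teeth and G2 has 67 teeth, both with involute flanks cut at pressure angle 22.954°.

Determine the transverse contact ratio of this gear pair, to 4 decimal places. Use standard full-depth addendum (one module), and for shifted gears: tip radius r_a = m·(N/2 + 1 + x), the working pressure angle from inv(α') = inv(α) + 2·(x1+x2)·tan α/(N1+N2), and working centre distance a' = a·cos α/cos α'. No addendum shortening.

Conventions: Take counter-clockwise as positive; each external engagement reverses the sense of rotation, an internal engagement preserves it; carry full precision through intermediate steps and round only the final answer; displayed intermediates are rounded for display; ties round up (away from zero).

1.6524

class = single-mesh tooth geometry [involute pair 72T × 67T, m = 4.807]
base radii: r_b1 = 159.349441, r_b2 = 148.283507
tip radii: r_a1 = 177.859000, r_a2 = 165.841500
no profile shift: α' = α, a' = a
action lengths: √(r_a1²−r_b1²) = 79.003668, √(r_a2²−r_b2²) = 74.265770
base pitch p_b = π·m·cos α = 13.905862
CR = (79.003668 + 74.265770 − 334.086500·sin 22.95400°)/13.905862 = 1.652424
contact ratio ≈ 1.6524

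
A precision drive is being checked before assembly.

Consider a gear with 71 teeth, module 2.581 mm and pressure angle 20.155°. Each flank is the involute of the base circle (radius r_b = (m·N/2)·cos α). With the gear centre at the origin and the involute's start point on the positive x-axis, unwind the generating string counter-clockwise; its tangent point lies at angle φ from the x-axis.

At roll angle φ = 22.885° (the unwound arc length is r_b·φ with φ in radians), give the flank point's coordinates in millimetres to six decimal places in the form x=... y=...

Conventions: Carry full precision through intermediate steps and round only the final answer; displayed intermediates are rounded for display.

x=92.604668 y=1.798009

recognized (one wheel, involute flank): single-mesh tooth geometry, m = 2.581, N = 71
pitch radius r_p = m·N/2 = 2.581·71/2 = 91.625500
base radius r_b = r_p·cos α = 91.625500·cos 20.155° = 86.014714
roll angle φ = 22.885° = 0.39941860 rad
x = r_b·(cos φ + φ·sin φ) = 92.604668
y = r_b·(sin φ − φ·cos φ) = 1.798009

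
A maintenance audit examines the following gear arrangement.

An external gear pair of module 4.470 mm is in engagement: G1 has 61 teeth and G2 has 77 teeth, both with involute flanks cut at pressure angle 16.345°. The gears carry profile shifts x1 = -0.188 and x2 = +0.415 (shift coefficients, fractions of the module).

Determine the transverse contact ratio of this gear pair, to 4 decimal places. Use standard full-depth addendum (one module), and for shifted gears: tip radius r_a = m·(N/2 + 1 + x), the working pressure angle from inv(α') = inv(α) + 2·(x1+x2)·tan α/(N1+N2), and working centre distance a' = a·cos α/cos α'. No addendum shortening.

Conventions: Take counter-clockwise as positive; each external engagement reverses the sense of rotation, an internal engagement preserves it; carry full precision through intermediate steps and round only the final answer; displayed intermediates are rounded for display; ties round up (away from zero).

class = single-mesh tooth geometry [involute pair 61T × 77T, m = 4.470]
base radii: r_b1 = 130.824961, r_b2 = 165.139705
tip radii: r_a1 = 139.964640, r_a2 = 178.420050
inv(α') = inv(16.345°) + 2·(-0.188+0.415)·tan α/(61+77) = 0.00896398  ⇒  α' = 16.96269°
a' = a·cos α / cos α' = 308.4300·cos 16.345°/cos 16.96269° = 309.426269
action lengths: √(r_a1²−r_b1²) = 49.748668, √(r_a2²−r_b2²) = 67.546962
base pitch p_b = π·m·cos α = 13.475368
CR = (49.748668 + 67.546962 − 309.426269·sin 16.96269°)/13.475368 = 2.005205
contact ratio ≈ 2.0052

2.0052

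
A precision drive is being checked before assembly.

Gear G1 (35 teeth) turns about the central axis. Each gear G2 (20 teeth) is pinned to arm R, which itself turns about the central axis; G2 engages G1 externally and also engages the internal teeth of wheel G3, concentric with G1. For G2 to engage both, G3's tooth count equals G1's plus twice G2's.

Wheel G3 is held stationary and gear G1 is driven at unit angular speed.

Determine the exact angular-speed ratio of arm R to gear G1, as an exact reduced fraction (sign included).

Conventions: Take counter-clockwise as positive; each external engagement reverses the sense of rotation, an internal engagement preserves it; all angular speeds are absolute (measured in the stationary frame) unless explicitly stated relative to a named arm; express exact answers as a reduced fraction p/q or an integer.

7/22

class = planetary set [G3 = 35+2·20 = 75; Willis about the carrier]
ring teeth: 35 + 2·20 = 75
35(ω_sun−ω_arm) = −75(ω_ring−ω_arm),  ω_ring = 0, ω_sun = 1
35(1−ω_arm) = −75(0−ω_arm)  ⇒  110·ω_arm = 35  ⇒  ω_arm = 7/22
ω_out/ω_in = 7/22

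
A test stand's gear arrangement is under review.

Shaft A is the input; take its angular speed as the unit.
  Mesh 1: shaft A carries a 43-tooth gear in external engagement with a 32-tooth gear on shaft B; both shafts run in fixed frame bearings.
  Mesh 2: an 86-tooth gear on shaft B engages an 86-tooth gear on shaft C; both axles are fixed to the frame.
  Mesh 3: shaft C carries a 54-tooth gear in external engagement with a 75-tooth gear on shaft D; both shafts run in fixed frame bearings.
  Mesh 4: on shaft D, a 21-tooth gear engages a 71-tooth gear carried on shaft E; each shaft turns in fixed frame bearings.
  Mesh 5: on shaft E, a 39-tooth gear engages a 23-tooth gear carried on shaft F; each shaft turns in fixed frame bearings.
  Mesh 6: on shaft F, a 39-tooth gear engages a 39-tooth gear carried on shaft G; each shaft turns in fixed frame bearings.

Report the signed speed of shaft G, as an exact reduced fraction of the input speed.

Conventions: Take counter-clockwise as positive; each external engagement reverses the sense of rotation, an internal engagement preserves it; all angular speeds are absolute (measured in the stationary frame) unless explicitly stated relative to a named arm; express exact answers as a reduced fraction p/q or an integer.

316953/653200

6-mesh fixed-axis compound train (all bearings frame-fixed)
mesh 1 [43T→32T]: |ω|/ω_in = 1×43/32 = 43/32, sense flips to −
mesh 2 [86T→86T]: |ω|/ω_in = (43/32)×86/86 = 43/32, sense flips to +
mesh 3 [54T→75T]: |ω|/ω_in = (43/32)×54/75 = 387/400, sense flips to −
mesh 4 [21T→71T]: |ω|/ω_in = (387/400)×21/71 = 8127/28400, sense flips to +
mesh 5 [39T→23T]: |ω|/ω_in = (8127/28400)×39/23 = 316953/653200, sense flips to −
mesh 6 [39T→39T]: |ω|/ω_in = (316953/653200)×39/39 = 316953/653200, sense flips to +
signed output speed (× input speed) = 316953/653200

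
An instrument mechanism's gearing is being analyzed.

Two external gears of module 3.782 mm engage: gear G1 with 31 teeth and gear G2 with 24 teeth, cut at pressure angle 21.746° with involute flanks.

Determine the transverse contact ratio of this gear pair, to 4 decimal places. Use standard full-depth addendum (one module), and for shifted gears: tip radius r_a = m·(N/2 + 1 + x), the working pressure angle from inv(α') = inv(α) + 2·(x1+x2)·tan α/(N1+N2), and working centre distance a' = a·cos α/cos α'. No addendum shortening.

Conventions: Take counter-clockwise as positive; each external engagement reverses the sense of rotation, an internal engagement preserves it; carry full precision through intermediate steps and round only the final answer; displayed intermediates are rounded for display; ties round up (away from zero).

1.5638

class = single-mesh tooth geometry [involute pair 31T × 24T, m = 3.782]
base radii: r_b1 = 54.449261, r_b2 = 42.154267
tip radii: r_a1 = 62.403000, r_a2 = 49.166000
no profile shift: α' = α, a' = a
action lengths: √(r_a1²−r_b1²) = 30.486265, √(r_a2²−r_b2²) = 25.304414
base pitch p_b = π·m·cos α = 11.035961
CR = (30.486265 + 25.304414 − 104.005000·sin 21.74600°)/11.035961 = 1.563760
contact ratio ≈ 1.5638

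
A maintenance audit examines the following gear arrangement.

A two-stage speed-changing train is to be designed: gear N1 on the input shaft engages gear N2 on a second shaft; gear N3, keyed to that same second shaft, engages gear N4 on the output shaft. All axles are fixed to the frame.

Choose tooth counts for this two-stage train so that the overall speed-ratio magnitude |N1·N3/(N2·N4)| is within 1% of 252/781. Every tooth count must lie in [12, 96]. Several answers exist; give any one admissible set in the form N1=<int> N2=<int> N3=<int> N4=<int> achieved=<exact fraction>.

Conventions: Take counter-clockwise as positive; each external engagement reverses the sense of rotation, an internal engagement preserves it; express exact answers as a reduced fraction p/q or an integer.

N1=12 N2=22 N3=42 N4=71 achieved=252/781

class = fixed-axis compound train [2-stage, 252/781 wanted]
target = 252/781 in lowest terms: an exact hit needs N1·N3 = k·252 and N2·N4 = k·781 for one integer k, every count in [12, 96]; additionally prefer no 1:1 stage (N1 ≠ N2, N3 ≠ N4)
k = 1: no 1:1-free in-range split of k·252 and k·781 into factor pairs; take k = 2
k = 2: N1·N3 = 504 = 12·42, N2·N4 = 1562 = 22·71
achieved = 12·42/(22·71) = 252/781; |achieved − target| = 0 ≤ 63/19525 ✓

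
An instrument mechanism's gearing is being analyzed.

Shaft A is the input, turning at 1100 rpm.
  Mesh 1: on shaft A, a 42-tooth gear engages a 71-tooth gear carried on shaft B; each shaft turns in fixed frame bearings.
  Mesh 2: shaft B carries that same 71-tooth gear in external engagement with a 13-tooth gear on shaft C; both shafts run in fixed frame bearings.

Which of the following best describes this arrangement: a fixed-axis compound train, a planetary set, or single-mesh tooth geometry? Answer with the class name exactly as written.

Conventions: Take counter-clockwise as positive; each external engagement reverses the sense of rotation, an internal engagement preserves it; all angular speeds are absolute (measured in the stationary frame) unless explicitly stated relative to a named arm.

class = fixed-axis compound train [2 meshes; 2 ratios multiply, 2 sense flips]
classification: fixed-axis compound train

fixed-axis compound train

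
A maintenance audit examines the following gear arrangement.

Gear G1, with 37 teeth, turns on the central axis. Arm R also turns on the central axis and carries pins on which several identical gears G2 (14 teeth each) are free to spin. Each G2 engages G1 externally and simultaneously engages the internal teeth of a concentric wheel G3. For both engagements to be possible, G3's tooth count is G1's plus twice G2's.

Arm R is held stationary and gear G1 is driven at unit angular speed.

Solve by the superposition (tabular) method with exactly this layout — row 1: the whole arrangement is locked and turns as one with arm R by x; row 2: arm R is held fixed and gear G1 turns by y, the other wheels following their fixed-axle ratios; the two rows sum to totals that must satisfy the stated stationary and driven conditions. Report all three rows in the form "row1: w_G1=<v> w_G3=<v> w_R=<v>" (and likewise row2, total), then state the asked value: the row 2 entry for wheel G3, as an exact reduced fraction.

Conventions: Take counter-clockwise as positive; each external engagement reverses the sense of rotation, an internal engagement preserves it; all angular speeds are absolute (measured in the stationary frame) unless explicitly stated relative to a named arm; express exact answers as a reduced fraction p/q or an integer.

row1: w_G1=0 w_G3=0 w_R=0
row2: w_G1=1 w_G3=-37/65 w_R=0
total: w_G1=1 w_G3=-37/65 w_R=0
asked value: -37/65

recognized (axles ride arm R): planetary set, 37/14/65 teeth
row 1 — lock + rotate with arm: ω_sun = ω_ring = ω_arm = x
superposition row 2 [arm held]: sun y, ring −(37/65)·y, arm 0
boundary: total ω_arm = x = 0 and total ω_sun = x + y = 1  ⇒  y = 1, x = 0
row 2 ring = −(37/65)·1 = -37/65
totals (row 1 + row 2): sun 0 + 1 = 1, ring 0 + (-37/65) = -37/65, arm 0 + 0 = 0
asked cell (row2, ring) = -37/65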